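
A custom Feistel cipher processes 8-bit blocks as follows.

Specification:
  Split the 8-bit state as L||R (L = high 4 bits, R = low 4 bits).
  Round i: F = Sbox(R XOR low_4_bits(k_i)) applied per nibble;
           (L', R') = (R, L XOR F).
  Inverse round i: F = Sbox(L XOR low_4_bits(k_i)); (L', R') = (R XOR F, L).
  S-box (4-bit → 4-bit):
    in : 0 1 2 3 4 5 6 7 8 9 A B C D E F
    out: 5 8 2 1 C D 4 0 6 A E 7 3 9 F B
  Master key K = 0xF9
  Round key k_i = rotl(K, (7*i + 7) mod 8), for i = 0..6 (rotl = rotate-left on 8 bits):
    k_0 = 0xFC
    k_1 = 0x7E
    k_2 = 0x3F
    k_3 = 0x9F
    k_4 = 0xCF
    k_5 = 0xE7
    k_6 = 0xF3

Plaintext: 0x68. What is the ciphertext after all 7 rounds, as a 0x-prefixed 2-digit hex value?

s_0 = plaintext = 0x68
s_1 = Round(s_0, k_0) = 0x8A
s_2 = Round(s_1, k_1) = 0xA4
s_3 = Round(s_2, k_2) = 0x4D
s_4 = Round(s_3, k_3) = 0xD6
s_5 = Round(s_4, k_4) = 0x67
s_6 = Round(s_5, k_5) = 0x73
s_7 = Round(s_6, k_6) = 0x32

0x32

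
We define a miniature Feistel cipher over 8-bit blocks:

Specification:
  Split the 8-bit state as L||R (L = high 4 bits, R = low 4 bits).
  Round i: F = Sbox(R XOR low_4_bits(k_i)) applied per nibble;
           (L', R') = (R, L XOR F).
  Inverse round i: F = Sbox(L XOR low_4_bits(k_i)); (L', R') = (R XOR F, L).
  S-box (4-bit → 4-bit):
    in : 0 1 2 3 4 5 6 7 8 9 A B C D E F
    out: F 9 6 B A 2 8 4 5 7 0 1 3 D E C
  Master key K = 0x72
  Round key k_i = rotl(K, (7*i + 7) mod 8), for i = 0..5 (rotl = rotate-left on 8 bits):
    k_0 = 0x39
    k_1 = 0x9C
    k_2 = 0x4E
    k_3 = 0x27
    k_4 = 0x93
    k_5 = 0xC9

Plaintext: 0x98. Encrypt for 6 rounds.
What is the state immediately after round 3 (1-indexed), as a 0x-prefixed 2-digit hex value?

0xB2

s_0 = plaintext = 0x98
s_1 = Round(s_0, k_0) = 0x80
s_2 = Round(s_1, k_1) = 0x0B
s_3 = Round(s_2, k_2) = 0xB2
s_4 = Round(s_3, k_3) = 0x29
s_5 = Round(s_4, k_4) = 0x92
s_6 = Round(s_5, k_5) = 0x28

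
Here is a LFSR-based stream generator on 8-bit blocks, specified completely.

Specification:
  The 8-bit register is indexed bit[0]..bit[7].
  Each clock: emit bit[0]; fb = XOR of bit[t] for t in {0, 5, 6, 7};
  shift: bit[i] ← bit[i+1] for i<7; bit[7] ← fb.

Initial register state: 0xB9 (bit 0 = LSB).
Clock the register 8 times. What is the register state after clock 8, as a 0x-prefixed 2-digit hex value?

0xD1

reg_0 = 0xB9
clock 1: out=1, reg = 0xDC
clock 2: out=0, reg = 0x6E
clock 3: out=0, reg = 0x37
clock 4: out=1, reg = 0x1B
clock 5: out=1, reg = 0x8D
clock 6: out=1, reg = 0x46
clock 7: out=0, reg = 0xA3
clock 8: out=1, reg = 0xD1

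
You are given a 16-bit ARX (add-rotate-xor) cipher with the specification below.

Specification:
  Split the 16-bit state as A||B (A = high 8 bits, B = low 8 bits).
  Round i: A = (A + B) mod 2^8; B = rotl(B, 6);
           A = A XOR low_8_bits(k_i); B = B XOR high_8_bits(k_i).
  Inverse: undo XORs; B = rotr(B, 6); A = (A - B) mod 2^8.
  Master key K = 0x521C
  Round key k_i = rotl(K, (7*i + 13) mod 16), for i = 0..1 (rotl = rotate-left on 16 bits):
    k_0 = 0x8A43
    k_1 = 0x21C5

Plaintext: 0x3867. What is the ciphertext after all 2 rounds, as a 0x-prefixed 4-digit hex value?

s_0 = plaintext = 0x3867
s_1 = Round(s_0, k_0) = 0xDC53
s_2 = Round(s_1, k_1) = 0xEAF5

0xEAF5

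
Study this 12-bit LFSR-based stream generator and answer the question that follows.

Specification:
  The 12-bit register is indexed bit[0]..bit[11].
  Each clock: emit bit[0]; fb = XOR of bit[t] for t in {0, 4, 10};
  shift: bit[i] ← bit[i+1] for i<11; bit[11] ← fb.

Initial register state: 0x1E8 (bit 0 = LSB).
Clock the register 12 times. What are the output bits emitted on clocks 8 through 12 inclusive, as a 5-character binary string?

11000

reg_0 = 0x1E8
clock 1: out=0, reg = 0x0F4
clock 2: out=0, reg = 0x87A
clock 3: out=0, reg = 0xC3D
clock 4: out=1, reg = 0xE1E
clock 5: out=0, reg = 0x70F
clock 6: out=1, reg = 0x387
clock 7: out=1, reg = 0x9C3
clock 8: out=1, reg = 0xCE1
clock 9: out=1, reg = 0x670
clock 10: out=0, reg = 0x338
clock 11: out=0, reg = 0x99C
clock 12: out=0, reg = 0xCCE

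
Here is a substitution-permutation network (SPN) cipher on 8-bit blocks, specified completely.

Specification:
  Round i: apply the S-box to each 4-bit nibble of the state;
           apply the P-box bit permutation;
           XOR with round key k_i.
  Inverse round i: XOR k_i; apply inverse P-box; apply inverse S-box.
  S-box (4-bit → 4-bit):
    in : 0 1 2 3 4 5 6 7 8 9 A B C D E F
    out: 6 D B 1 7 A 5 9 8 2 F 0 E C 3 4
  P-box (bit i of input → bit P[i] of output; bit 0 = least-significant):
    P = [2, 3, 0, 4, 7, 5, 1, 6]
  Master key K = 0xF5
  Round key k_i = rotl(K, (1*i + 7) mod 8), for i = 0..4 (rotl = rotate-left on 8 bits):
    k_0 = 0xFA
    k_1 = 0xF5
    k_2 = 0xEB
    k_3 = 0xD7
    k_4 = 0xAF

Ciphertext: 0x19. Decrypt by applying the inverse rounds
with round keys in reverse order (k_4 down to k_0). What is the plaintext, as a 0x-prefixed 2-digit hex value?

s_0 = ciphertext = 0x19
s_1 = InvRound(s_0, k_4) = 0x47
s_2 = InvRound(s_1, k_3) = 0x38
s_3 = InvRound(s_2, k_2) = 0x1D
s_4 = InvRound(s_3, k_1) = 0x29
s_5 = InvRound(s_4, k_0) = 0x1D

0x1D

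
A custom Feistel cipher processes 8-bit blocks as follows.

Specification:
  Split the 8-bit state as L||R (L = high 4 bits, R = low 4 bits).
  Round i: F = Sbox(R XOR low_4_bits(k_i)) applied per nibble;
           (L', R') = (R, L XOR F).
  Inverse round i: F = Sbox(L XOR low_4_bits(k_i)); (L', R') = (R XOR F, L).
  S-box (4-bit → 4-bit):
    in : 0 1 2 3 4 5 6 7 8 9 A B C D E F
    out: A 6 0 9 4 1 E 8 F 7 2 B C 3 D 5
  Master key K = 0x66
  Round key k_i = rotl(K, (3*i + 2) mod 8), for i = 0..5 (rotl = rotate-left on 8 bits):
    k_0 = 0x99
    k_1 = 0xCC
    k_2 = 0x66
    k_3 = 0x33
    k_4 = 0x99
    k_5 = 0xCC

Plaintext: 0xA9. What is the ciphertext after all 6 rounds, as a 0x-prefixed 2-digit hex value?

s_0 = plaintext = 0xA9
s_1 = Round(s_0, k_0) = 0x90
s_2 = Round(s_1, k_1) = 0x05
s_3 = Round(s_2, k_2) = 0x59
s_4 = Round(s_3, k_3) = 0x97
s_5 = Round(s_4, k_4) = 0x74
s_6 = Round(s_5, k_5) = 0x48

0x48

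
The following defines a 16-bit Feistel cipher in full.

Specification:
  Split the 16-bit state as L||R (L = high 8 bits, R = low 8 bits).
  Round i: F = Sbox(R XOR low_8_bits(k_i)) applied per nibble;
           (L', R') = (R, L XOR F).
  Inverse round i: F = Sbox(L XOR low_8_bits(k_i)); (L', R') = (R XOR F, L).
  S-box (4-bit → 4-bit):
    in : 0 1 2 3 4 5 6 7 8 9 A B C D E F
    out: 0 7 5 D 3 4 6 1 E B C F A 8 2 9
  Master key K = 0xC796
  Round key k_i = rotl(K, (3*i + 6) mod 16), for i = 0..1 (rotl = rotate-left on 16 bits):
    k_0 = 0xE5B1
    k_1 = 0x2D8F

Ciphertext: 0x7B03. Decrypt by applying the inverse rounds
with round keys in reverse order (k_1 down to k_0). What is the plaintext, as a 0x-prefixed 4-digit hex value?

s_0 = ciphertext = 0x7B03
s_1 = InvRound(s_0, k_1) = 0x907B
s_2 = InvRound(s_1, k_0) = 0x2C90

0x2C90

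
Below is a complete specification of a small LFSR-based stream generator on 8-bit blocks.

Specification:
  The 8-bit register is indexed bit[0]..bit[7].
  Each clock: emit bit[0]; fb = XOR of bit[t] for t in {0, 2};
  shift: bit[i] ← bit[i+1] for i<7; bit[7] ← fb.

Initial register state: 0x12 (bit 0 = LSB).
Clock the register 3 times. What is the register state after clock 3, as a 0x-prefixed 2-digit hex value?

reg_0 = 0x12
clock 1: out=0, reg = 0x09
clock 2: out=1, reg = 0x84
clock 3: out=0, reg = 0xC2

0xC2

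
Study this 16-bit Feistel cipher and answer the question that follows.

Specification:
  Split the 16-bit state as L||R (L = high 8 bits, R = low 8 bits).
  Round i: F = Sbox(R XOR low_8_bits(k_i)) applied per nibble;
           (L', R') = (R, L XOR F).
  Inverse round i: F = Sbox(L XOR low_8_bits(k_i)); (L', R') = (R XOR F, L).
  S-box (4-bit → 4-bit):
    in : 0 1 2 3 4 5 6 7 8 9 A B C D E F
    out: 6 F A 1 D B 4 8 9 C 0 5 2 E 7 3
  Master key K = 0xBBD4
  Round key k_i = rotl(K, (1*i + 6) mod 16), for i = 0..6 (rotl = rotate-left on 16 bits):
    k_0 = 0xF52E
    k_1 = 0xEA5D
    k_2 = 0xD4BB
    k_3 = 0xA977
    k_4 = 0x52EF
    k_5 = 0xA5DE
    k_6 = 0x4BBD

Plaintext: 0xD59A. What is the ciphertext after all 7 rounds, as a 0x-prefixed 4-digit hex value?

s_0 = plaintext = 0xD59A
s_1 = Round(s_0, k_0) = 0x9A88
s_2 = Round(s_1, k_1) = 0x8871
s_3 = Round(s_2, k_2) = 0x71A8
s_4 = Round(s_3, k_3) = 0xA892
s_5 = Round(s_4, k_4) = 0x9226
s_6 = Round(s_5, k_5) = 0x26AB
s_7 = Round(s_6, k_6) = 0xABD2

0xABD2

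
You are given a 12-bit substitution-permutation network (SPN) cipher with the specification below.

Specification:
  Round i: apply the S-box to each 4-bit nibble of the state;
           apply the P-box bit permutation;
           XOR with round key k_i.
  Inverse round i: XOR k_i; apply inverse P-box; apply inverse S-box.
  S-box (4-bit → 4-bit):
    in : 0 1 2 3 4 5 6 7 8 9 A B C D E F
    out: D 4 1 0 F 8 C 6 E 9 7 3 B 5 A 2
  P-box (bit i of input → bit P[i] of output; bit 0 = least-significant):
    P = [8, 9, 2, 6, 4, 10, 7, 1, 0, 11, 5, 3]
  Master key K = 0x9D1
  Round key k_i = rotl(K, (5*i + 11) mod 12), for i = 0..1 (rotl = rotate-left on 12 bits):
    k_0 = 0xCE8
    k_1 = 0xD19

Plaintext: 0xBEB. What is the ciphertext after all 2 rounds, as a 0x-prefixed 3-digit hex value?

0xA1B

s_0 = plaintext = 0xBEB
s_1 = Round(s_0, k_0) = 0x3EB
s_2 = Round(s_1, k_1) = 0xA1B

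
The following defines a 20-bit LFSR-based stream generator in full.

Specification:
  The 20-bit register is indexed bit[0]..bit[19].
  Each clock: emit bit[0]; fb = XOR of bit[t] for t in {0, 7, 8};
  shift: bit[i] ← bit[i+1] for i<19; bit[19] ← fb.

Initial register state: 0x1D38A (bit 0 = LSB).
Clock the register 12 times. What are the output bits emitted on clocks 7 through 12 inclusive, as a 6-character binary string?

reg_0 = 0x1D38A
clock 1: out=0, reg = 0x0E9C5
clock 2: out=1, reg = 0x874E2
clock 3: out=0, reg = 0xC3A71
clock 4: out=1, reg = 0xE1D38
clock 5: out=0, reg = 0xF0E9C
clock 6: out=0, reg = 0xF874E
clock 7: out=0, reg = 0xFC3A7
clock 8: out=1, reg = 0xFE1D3
clock 9: out=1, reg = 0xFF0E9
clock 10: out=1, reg = 0x7F874
clock 11: out=0, reg = 0x3FC3A
clock 12: out=0, reg = 0x1FE1D

011100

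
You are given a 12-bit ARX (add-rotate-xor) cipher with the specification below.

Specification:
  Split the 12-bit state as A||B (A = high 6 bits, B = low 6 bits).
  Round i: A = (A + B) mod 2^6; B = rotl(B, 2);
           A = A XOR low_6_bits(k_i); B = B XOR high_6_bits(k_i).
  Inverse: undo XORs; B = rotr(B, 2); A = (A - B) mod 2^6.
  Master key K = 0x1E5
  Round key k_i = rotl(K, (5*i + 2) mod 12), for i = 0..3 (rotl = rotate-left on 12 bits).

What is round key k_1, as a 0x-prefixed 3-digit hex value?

0x28F

K = 0x1E5
k_0 = rotl(K, (5*0+2) mod 12) = rotl(K, 2) = 0x794
k_1 = rotl(K, (5*1+2) mod 12) = rotl(K, 7) = 0x28F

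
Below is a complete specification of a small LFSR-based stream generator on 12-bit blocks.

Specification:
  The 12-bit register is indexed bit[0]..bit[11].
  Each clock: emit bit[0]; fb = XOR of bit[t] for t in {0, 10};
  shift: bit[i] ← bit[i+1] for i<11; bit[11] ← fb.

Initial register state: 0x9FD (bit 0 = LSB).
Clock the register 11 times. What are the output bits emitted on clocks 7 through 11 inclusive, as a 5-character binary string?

reg_0 = 0x9FD
clock 1: out=1, reg = 0xCFE
clock 2: out=0, reg = 0xE7F
clock 3: out=1, reg = 0x73F
clock 4: out=1, reg = 0x39F
clock 5: out=1, reg = 0x9CF
clock 6: out=1, reg = 0xCE7
clock 7: out=1, reg = 0x673
clock 8: out=1, reg = 0x339
clock 9: out=1, reg = 0x99C
clock 10: out=0, reg = 0x4CE
clock 11: out=0, reg = 0xA67

11100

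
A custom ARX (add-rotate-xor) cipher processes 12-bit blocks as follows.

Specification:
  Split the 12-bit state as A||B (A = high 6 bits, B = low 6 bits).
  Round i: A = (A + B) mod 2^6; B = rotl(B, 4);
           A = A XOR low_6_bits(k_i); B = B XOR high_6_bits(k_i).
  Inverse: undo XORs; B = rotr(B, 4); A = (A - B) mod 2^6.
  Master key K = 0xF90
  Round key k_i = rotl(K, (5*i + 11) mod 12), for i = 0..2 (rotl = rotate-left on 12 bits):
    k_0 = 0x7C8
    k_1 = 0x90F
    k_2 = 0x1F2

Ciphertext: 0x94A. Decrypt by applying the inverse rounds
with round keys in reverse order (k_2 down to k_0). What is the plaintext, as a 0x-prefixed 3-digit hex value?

0xAB9

s_0 = ciphertext = 0x94A
s_1 = InvRound(s_0, k_2) = 0x8F4
s_2 = InvRound(s_1, k_1) = 0xAC1
s_3 = InvRound(s_2, k_0) = 0xAB9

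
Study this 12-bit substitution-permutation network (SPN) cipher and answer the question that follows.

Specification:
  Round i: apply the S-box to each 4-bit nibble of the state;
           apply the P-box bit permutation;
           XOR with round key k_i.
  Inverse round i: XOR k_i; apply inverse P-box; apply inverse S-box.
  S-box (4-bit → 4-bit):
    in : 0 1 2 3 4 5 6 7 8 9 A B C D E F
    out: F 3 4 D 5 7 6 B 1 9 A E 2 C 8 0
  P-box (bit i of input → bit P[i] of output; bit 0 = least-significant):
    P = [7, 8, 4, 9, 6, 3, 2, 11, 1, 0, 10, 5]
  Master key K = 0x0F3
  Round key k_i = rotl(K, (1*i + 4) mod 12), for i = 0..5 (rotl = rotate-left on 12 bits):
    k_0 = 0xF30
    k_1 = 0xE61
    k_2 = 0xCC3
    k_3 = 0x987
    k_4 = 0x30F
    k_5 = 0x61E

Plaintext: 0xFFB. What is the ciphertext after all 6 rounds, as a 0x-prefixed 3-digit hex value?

s_0 = plaintext = 0xFFB
s_1 = Round(s_0, k_0) = 0xC20
s_2 = Round(s_1, k_1) = 0xDF4
s_3 = Round(s_2, k_2) = 0x873
s_4 = Round(s_3, k_3) = 0x35D
s_5 = Round(s_4, k_4) = 0x571
s_6 = Round(s_5, k_5) = 0xBD5

0xBD5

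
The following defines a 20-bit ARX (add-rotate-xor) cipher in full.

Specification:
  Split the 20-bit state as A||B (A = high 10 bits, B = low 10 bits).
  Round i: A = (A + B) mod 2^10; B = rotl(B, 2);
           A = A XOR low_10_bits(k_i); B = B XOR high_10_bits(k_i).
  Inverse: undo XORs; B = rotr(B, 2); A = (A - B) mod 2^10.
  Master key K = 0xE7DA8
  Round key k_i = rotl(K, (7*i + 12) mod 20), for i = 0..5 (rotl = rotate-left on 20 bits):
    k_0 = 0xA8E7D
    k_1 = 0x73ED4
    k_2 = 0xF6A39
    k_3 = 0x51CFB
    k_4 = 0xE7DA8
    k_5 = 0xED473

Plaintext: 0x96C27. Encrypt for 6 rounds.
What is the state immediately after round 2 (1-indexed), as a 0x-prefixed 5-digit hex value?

0x7A931

s_0 = plaintext = 0x96C27
s_1 = Round(s_0, k_0) = 0x3FE3F
s_2 = Round(s_1, k_1) = 0x7A931
s_3 = Round(s_2, k_2) = 0x48B1F
s_4 = Round(s_3, k_3) = 0x2E938
s_5 = Round(s_4, k_4) = 0x16B7E
s_6 = Round(s_5, k_5) = 0xEAE4E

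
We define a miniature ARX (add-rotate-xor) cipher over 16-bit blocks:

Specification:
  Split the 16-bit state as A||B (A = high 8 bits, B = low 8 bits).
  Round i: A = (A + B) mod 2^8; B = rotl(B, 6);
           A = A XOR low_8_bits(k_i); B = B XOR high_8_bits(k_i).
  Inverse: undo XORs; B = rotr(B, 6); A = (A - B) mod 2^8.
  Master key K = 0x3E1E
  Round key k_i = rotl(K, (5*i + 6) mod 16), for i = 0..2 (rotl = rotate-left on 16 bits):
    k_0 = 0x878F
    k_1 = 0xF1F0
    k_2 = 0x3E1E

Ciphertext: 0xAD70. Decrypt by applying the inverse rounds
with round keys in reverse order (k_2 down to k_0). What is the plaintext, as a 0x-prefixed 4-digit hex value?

0x5692

s_0 = ciphertext = 0xAD70
s_1 = InvRound(s_0, k_2) = 0x7A39
s_2 = InvRound(s_1, k_1) = 0x6723
s_3 = InvRound(s_2, k_0) = 0x5692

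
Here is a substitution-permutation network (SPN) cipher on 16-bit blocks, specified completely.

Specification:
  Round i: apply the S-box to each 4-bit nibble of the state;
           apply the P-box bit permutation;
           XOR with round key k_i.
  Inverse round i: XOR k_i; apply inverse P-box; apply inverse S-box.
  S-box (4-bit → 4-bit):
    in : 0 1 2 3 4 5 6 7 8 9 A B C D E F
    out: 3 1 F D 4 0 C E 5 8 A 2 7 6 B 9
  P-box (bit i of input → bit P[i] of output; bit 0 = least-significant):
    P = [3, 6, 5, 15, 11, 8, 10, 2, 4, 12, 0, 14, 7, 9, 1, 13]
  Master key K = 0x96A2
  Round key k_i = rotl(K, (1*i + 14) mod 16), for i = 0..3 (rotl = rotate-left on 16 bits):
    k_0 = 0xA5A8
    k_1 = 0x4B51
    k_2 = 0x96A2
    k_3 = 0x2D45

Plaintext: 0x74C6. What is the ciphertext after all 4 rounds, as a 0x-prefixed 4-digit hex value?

s_0 = plaintext = 0x74C6
s_1 = Round(s_0, k_0) = 0x0A8B
s_2 = Round(s_1, k_1) = 0x1591
s_3 = Round(s_2, k_2) = 0x962E
s_4 = Round(s_3, k_3) = 0xC008

0xC008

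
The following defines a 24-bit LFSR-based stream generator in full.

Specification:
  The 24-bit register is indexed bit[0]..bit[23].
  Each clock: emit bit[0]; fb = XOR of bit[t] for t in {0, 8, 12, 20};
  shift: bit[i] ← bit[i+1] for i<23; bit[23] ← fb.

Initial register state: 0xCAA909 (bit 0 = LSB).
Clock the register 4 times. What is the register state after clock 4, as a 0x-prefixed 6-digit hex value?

reg_0 = 0xCAA909
clock 1: out=1, reg = 0x655484
clock 2: out=0, reg = 0xB2AA42
clock 3: out=0, reg = 0xD95521
clock 4: out=1, reg = 0x6CAA90

0x6CAA90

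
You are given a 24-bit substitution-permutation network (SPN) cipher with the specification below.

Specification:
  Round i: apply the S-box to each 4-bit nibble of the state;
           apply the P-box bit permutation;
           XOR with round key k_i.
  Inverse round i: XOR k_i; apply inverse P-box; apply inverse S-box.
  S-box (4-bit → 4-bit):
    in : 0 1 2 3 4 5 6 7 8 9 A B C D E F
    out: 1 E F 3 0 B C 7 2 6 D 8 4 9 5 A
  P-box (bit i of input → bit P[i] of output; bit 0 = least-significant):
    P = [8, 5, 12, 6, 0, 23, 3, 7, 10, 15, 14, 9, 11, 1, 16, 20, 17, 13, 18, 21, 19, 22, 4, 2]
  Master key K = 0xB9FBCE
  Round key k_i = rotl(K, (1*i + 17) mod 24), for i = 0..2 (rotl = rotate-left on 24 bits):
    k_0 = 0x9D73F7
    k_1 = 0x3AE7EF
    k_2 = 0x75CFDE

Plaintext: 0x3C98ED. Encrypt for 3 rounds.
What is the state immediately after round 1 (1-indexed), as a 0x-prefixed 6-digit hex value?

s_0 = plaintext = 0x3C98ED
s_1 = Round(s_0, k_0) = 0xD0F2BC
s_2 = Round(s_1, k_1) = 0x203169
s_3 = Round(s_2, k_2) = 0x3F1560

0xD0F2BC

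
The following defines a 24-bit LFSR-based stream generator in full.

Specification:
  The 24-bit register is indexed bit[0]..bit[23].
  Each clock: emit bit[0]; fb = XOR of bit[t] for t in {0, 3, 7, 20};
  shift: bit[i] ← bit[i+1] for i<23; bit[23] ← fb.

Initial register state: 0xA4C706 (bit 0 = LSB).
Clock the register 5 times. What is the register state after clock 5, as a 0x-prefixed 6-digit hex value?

reg_0 = 0xA4C706
clock 1: out=0, reg = 0x526383
clock 2: out=1, reg = 0xA931C1
clock 3: out=1, reg = 0x5498E0
clock 4: out=0, reg = 0x2A4C70
clock 5: out=0, reg = 0x152638

0x152638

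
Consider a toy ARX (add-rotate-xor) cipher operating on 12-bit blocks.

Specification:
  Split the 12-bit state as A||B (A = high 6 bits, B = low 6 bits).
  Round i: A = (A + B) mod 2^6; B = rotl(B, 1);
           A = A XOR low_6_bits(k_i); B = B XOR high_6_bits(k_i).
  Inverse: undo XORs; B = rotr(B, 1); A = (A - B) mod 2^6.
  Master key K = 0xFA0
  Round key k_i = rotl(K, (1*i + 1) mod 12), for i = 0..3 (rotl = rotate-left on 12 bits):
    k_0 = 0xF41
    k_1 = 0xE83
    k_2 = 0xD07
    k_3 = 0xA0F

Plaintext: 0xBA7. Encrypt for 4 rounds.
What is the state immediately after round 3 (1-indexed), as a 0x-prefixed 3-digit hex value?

0x8CA

s_0 = plaintext = 0xBA7
s_1 = Round(s_0, k_0) = 0x532
s_2 = Round(s_1, k_1) = 0x15F
s_3 = Round(s_2, k_2) = 0x8CA
s_4 = Round(s_3, k_3) = 0x8BC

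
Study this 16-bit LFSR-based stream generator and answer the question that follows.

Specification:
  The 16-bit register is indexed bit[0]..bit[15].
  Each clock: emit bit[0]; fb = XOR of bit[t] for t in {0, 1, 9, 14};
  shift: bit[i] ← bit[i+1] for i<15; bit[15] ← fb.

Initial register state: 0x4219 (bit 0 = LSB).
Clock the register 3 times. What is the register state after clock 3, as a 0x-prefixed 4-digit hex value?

reg_0 = 0x4219
clock 1: out=1, reg = 0xA10C
clock 2: out=0, reg = 0x5086
clock 3: out=0, reg = 0x2843

0x2843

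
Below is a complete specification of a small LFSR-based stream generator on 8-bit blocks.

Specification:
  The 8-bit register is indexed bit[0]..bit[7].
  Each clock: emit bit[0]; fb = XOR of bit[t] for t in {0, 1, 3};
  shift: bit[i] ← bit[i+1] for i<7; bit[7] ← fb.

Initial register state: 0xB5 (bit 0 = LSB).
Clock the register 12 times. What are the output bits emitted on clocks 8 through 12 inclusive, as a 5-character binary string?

reg_0 = 0xB5
clock 1: out=1, reg = 0xDA
clock 2: out=0, reg = 0x6D
clock 3: out=1, reg = 0x36
clock 4: out=0, reg = 0x9B
clock 5: out=1, reg = 0xCD
clock 6: out=1, reg = 0x66
clock 7: out=0, reg = 0xB3
clock 8: out=1, reg = 0x59
clock 9: out=1, reg = 0x2C
clock 10: out=0, reg = 0x96
clock 11: out=0, reg = 0xCB
clock 12: out=1, reg = 0xE5

11001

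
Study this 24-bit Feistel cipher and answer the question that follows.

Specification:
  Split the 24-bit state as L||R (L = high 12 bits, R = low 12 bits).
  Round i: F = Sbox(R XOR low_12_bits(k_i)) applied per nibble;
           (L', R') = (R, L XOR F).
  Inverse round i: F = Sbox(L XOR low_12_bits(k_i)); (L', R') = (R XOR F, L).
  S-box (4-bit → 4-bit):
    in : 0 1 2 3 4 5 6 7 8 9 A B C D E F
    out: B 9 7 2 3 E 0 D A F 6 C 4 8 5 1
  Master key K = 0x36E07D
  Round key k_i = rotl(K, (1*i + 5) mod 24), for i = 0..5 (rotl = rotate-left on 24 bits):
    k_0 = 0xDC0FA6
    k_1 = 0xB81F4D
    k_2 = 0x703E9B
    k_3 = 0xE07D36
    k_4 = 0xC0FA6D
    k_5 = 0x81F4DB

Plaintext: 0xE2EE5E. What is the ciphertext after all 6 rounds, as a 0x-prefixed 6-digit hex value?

0x733228

s_0 = plaintext = 0xE2EE5E
s_1 = Round(s_0, k_0) = 0xE5E734
s_2 = Round(s_1, k_1) = 0x734481
s_3 = Round(s_2, k_2) = 0x4811A2
s_4 = Round(s_3, k_3) = 0x1A2072
s_5 = Round(s_4, k_4) = 0x072733
s_6 = Round(s_5, k_5) = 0x733228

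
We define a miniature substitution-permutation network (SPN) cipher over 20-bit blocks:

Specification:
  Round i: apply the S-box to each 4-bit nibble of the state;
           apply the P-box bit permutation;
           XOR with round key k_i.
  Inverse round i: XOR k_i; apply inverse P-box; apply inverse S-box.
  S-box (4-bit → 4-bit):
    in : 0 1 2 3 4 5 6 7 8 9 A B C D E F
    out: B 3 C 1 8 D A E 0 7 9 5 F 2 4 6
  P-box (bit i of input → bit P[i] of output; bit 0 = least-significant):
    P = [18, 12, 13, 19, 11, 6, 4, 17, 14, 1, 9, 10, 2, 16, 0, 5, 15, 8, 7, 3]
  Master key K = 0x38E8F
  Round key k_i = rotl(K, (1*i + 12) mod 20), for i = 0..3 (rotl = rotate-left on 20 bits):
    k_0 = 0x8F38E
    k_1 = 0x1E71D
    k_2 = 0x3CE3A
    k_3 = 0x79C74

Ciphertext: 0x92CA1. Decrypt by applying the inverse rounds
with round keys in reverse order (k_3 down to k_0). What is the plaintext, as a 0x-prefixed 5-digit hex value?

s_0 = ciphertext = 0x92CA1
s_1 = InvRound(s_0, k_3) = 0xBB87C
s_2 = InvRound(s_1, k_2) = 0x83CD7
s_3 = InvRound(s_2, k_1) = 0xCD916
s_4 = InvRound(s_3, k_0) = 0x28EBB

0x28EBB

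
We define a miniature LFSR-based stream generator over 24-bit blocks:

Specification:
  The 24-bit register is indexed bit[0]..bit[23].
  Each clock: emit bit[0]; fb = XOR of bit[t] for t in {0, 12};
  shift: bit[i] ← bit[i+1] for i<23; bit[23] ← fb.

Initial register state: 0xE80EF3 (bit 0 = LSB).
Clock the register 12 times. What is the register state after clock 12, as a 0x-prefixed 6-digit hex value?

reg_0 = 0xE80EF3
clock 1: out=1, reg = 0xF40779
clock 2: out=1, reg = 0xFA03BC
clock 3: out=0, reg = 0x7D01DE
clock 4: out=0, reg = 0x3E80EF
clock 5: out=1, reg = 0x9F4077
clock 6: out=1, reg = 0xCFA03B
clock 7: out=1, reg = 0xE7D01D
clock 8: out=1, reg = 0x73E80E
clock 9: out=0, reg = 0x39F407
clock 10: out=1, reg = 0x1CFA03
clock 11: out=1, reg = 0x0E7D01
clock 12: out=1, reg = 0x073E80

0x073E80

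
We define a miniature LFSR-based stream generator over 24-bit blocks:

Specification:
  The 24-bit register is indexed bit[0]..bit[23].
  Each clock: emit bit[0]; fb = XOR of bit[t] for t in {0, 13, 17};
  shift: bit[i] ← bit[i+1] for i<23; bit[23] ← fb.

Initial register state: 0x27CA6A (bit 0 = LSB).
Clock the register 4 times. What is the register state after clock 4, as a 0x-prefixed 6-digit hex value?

0x727CA6

reg_0 = 0x27CA6A
clock 1: out=0, reg = 0x93E535
clock 2: out=1, reg = 0xC9F29A
clock 3: out=0, reg = 0xE4F94D
clock 4: out=1, reg = 0x727CA6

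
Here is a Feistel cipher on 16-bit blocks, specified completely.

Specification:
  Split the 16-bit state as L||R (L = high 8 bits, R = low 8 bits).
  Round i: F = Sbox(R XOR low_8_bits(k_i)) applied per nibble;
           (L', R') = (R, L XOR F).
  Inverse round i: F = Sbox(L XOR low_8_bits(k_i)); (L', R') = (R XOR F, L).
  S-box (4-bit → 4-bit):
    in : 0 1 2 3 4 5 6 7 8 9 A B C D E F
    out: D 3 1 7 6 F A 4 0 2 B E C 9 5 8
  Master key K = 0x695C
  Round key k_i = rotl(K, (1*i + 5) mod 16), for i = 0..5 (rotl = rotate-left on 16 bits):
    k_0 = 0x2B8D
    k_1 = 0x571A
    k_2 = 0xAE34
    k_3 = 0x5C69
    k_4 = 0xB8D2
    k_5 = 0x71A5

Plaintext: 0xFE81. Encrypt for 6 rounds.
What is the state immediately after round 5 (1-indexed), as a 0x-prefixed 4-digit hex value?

0xF7F2

s_0 = plaintext = 0xFE81
s_1 = Round(s_0, k_0) = 0x8122
s_2 = Round(s_1, k_1) = 0x22F1
s_3 = Round(s_2, k_2) = 0xF1ED
s_4 = Round(s_3, k_3) = 0xEDF7
s_5 = Round(s_4, k_4) = 0xF7F2
s_6 = Round(s_5, k_5) = 0xF203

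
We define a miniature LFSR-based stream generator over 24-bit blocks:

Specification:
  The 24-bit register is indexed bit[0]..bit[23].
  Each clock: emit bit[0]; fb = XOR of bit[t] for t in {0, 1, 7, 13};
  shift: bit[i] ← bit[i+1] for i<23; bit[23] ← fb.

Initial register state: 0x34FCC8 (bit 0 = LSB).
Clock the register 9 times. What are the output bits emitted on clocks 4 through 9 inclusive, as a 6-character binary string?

reg_0 = 0x34FCC8
clock 1: out=0, reg = 0x1A7E64
clock 2: out=0, reg = 0x8D3F32
clock 3: out=0, reg = 0x469F99
clock 4: out=1, reg = 0x234FCC
clock 5: out=0, reg = 0x91A7E6
clock 6: out=0, reg = 0xC8D3F3
clock 7: out=1, reg = 0xE469F9
clock 8: out=1, reg = 0xF234FC
clock 9: out=0, reg = 0x791A7E

100110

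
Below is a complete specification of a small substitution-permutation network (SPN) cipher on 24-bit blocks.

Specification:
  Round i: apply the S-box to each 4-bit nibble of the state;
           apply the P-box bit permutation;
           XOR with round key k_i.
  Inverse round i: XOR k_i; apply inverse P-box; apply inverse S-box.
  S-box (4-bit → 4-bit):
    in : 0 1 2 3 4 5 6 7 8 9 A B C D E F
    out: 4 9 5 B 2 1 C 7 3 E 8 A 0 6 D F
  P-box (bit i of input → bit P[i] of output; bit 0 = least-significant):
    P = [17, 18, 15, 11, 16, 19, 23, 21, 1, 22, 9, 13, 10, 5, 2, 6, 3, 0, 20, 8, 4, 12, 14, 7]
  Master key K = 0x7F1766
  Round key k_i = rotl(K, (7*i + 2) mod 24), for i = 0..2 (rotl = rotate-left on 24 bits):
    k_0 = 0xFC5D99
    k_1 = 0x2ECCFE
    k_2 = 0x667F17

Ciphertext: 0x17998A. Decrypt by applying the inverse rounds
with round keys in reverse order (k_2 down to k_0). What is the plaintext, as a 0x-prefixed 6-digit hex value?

0xA73679

s_0 = ciphertext = 0x17998A
s_1 = InvRound(s_0, k_2) = 0xE72910
s_2 = InvRound(s_1, k_1) = 0x61F370
s_3 = InvRound(s_2, k_0) = 0xA73679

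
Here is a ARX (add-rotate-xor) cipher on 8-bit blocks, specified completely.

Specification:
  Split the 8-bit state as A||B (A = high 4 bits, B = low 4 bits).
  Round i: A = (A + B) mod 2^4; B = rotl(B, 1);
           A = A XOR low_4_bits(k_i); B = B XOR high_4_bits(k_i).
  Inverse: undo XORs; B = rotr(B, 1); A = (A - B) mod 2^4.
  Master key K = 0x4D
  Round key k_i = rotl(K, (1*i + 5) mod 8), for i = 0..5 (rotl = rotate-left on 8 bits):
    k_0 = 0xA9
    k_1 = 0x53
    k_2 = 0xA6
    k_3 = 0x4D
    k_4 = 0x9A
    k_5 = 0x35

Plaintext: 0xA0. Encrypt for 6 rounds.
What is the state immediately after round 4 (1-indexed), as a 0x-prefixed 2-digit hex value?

s_0 = plaintext = 0xA0
s_1 = Round(s_0, k_0) = 0x3A
s_2 = Round(s_1, k_1) = 0xE0
s_3 = Round(s_2, k_2) = 0x8A
s_4 = Round(s_3, k_3) = 0xF1
s_5 = Round(s_4, k_4) = 0xAB
s_6 = Round(s_5, k_5) = 0x04

0xF1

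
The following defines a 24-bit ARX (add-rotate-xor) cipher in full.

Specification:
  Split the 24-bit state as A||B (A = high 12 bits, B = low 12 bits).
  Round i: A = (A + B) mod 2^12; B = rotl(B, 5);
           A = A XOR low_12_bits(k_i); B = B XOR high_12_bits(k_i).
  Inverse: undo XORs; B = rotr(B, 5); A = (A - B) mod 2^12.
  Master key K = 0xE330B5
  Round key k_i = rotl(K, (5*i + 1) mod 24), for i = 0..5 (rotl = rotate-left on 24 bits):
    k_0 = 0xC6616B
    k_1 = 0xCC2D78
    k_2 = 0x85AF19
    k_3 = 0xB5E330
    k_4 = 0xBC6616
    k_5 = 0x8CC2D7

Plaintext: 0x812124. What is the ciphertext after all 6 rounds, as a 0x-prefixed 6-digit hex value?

s_0 = plaintext = 0x812124
s_1 = Round(s_0, k_0) = 0x85D8E4
s_2 = Round(s_1, k_1) = 0xC39053
s_3 = Round(s_2, k_2) = 0x39523A
s_4 = Round(s_3, k_3) = 0x6FFC1A
s_5 = Round(s_4, k_4) = 0x50F89E
s_6 = Round(s_5, k_5) = 0xF7AB1D

0xF7AB1D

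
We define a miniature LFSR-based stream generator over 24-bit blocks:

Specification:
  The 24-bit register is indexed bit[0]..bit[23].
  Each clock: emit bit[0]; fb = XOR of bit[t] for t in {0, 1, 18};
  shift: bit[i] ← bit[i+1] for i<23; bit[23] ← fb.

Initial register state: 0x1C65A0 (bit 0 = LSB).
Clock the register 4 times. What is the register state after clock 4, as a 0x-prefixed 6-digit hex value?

reg_0 = 0x1C65A0
clock 1: out=0, reg = 0x8E32D0
clock 2: out=0, reg = 0xC71968
clock 3: out=0, reg = 0xE38CB4
clock 4: out=0, reg = 0x71C65A

0x71C65A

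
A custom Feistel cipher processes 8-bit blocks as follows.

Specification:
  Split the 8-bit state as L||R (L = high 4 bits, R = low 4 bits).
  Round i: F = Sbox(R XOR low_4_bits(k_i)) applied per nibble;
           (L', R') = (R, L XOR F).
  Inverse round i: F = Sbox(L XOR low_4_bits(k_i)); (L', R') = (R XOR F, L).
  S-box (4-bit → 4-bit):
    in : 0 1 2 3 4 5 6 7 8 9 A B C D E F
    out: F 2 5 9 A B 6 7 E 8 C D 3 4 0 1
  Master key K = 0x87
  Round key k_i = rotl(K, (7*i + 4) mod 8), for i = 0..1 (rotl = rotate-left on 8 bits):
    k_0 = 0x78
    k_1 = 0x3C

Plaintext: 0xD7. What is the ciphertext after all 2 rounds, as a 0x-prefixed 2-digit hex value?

s_0 = plaintext = 0xD7
s_1 = Round(s_0, k_0) = 0x7C
s_2 = Round(s_1, k_1) = 0xC8

0xC8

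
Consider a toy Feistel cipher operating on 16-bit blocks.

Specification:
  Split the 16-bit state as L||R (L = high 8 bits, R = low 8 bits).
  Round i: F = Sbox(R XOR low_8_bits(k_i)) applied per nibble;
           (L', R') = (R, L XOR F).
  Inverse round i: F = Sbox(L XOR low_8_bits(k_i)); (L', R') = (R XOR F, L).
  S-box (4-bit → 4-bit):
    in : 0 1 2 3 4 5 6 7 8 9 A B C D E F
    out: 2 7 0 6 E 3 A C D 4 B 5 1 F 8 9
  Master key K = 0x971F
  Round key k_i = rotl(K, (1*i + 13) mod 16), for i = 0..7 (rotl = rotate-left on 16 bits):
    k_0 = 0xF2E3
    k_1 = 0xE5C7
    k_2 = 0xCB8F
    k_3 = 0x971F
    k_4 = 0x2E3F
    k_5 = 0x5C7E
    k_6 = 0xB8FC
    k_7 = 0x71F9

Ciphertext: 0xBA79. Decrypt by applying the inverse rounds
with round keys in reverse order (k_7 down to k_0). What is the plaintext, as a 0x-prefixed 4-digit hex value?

0xCF8B

s_0 = ciphertext = 0xBA79
s_1 = InvRound(s_0, k_7) = 0x9FBA
s_2 = InvRound(s_1, k_6) = 0x1C9F
s_3 = InvRound(s_2, k_5) = 0x3F1C
s_4 = InvRound(s_3, k_4) = 0x3E3F
s_5 = InvRound(s_4, k_3) = 0x383E
s_6 = InvRound(s_5, k_2) = 0x6238
s_7 = InvRound(s_6, k_1) = 0x8B62
s_8 = InvRound(s_7, k_0) = 0xCF8B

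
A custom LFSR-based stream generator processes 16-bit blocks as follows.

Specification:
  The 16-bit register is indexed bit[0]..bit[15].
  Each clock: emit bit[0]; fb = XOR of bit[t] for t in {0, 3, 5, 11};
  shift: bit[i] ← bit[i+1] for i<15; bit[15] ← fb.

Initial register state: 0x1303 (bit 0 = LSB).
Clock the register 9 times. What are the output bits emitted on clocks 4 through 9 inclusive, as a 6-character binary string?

reg_0 = 0x1303
clock 1: out=1, reg = 0x8981
clock 2: out=1, reg = 0x44C0
clock 3: out=0, reg = 0x2260
clock 4: out=0, reg = 0x9130
clock 5: out=0, reg = 0xC898
clock 6: out=0, reg = 0x644C
clock 7: out=0, reg = 0xB226
clock 8: out=0, reg = 0xD913
clock 9: out=1, reg = 0x6C89

000001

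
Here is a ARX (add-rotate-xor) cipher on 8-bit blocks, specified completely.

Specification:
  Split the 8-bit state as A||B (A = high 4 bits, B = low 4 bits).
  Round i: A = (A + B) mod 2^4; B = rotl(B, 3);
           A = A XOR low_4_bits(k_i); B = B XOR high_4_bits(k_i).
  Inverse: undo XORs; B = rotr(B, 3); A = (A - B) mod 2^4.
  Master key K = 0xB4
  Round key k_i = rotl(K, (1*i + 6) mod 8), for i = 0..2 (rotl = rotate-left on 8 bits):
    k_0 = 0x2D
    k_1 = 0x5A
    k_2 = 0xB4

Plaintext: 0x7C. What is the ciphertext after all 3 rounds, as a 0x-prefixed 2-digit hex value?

0xB0

s_0 = plaintext = 0x7C
s_1 = Round(s_0, k_0) = 0xE4
s_2 = Round(s_1, k_1) = 0x87
s_3 = Round(s_2, k_2) = 0xB0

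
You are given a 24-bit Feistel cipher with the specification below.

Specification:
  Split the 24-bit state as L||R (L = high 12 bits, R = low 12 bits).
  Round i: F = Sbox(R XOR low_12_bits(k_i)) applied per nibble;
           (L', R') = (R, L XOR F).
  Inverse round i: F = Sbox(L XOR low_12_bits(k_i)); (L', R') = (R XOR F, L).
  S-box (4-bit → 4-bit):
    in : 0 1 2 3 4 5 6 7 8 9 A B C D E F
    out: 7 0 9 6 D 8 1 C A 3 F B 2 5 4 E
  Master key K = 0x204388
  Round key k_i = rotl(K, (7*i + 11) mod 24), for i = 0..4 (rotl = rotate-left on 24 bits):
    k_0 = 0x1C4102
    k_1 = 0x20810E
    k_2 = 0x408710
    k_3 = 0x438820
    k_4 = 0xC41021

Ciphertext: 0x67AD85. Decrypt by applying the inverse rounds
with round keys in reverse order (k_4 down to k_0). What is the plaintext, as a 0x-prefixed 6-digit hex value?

0x31A5A3

s_0 = ciphertext = 0x67AD85
s_1 = InvRound(s_0, k_4) = 0xC0E67A
s_2 = InvRound(s_1, k_3) = 0xBEEC0E
s_3 = InvRound(s_2, k_2) = 0xEEABEE
s_4 = InvRound(s_3, k_1) = 0x5A3EEA
s_5 = InvRound(s_4, k_0) = 0x31A5A3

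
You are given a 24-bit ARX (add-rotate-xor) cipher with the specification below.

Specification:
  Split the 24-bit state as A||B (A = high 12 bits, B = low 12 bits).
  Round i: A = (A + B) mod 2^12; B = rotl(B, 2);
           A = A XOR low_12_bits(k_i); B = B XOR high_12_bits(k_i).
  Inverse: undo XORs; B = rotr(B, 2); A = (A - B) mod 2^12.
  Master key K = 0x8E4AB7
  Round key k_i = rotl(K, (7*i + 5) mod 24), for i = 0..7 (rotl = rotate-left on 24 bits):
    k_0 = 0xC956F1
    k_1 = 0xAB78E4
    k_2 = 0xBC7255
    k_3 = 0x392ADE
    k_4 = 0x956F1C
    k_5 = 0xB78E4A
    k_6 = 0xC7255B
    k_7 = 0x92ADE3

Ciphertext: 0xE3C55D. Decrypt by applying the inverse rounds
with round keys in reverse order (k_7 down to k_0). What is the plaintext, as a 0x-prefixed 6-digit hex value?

0x42AABB

s_0 = ciphertext = 0xE3C55D
s_1 = InvRound(s_0, k_7) = 0x4C2F1D
s_2 = InvRound(s_1, k_6) = 0x4BECDB
s_3 = InvRound(s_2, k_5) = 0xD0CDE8
s_4 = InvRound(s_3, k_4) = 0x8E192F
s_5 = InvRound(s_4, k_3) = 0xB906AF
s_6 = InvRound(s_5, k_2) = 0x66B35A
s_7 = InvRound(s_6, k_1) = 0x81467B
s_8 = InvRound(s_7, k_0) = 0x42AABB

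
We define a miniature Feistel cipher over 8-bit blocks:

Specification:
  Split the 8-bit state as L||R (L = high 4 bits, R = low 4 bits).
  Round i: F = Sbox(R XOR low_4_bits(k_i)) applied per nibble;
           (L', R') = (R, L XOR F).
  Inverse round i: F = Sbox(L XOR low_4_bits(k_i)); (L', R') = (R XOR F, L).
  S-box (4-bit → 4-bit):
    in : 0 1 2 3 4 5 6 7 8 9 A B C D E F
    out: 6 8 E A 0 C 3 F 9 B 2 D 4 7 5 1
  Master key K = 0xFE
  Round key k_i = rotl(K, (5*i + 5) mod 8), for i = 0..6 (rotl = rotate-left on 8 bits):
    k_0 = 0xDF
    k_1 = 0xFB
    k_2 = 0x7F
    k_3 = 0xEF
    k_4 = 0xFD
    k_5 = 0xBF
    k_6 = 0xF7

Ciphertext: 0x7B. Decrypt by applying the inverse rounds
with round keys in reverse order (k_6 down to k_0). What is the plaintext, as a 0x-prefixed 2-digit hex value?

0xF6

s_0 = ciphertext = 0x7B
s_1 = InvRound(s_0, k_6) = 0xD7
s_2 = InvRound(s_1, k_5) = 0x9D
s_3 = InvRound(s_2, k_4) = 0xD9
s_4 = InvRound(s_3, k_3) = 0x7D
s_5 = InvRound(s_4, k_2) = 0x47
s_6 = InvRound(s_5, k_1) = 0x64
s_7 = InvRound(s_6, k_0) = 0xF6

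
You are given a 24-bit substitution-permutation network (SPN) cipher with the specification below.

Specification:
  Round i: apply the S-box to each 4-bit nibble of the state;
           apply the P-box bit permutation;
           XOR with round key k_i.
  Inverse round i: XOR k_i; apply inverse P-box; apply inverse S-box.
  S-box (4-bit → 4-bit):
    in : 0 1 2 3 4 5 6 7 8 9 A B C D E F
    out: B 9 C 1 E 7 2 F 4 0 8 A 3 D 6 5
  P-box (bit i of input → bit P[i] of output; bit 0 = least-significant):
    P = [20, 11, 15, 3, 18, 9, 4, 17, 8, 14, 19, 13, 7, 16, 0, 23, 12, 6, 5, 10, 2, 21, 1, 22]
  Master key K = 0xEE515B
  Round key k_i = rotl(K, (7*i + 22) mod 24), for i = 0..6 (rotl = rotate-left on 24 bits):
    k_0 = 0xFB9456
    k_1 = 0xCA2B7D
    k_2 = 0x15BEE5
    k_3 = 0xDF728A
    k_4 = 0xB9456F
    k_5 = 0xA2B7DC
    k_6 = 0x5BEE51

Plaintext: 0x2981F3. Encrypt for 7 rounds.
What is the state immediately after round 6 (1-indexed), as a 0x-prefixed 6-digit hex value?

0x4EF0A5

s_0 = plaintext = 0x2981F3
s_1 = Round(s_0, k_0) = 0xAFB545
s_2 = Round(s_1, k_1) = 0x11F04D
s_3 = Round(s_2, k_2) = 0x474978
s_4 = Round(s_3, k_3) = 0x38E4F9
s_5 = Round(s_4, k_4) = 0xB4255A
s_6 = Round(s_5, k_5) = 0x4EF0A5
s_7 = Round(s_6, k_6) = 0x2907B2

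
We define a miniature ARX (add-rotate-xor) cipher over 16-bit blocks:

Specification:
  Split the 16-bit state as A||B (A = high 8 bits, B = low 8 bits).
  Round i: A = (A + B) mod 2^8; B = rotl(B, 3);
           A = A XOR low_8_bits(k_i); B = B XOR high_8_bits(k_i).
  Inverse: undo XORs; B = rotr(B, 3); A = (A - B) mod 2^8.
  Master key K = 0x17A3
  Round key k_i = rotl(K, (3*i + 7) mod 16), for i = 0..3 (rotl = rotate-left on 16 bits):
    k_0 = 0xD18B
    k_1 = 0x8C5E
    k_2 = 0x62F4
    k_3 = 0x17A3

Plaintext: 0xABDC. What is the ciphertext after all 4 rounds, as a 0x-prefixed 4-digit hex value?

0xD249

s_0 = plaintext = 0xABDC
s_1 = Round(s_0, k_0) = 0x0C37
s_2 = Round(s_1, k_1) = 0x1D35
s_3 = Round(s_2, k_2) = 0xA6CB
s_4 = Round(s_3, k_3) = 0xD249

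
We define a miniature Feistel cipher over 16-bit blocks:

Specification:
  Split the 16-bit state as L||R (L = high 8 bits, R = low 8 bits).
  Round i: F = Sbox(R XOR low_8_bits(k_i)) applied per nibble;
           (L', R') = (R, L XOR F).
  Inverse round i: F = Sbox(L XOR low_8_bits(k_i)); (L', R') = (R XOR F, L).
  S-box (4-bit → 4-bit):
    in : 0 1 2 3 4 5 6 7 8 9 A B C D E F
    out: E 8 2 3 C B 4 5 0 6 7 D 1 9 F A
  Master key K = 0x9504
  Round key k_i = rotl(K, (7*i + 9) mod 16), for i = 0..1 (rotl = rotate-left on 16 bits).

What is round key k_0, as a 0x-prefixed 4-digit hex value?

K = 0x9504
k_0 = rotl(K, (7*0+9) mod 16) = rotl(K, 9) = 0x092A

0x092A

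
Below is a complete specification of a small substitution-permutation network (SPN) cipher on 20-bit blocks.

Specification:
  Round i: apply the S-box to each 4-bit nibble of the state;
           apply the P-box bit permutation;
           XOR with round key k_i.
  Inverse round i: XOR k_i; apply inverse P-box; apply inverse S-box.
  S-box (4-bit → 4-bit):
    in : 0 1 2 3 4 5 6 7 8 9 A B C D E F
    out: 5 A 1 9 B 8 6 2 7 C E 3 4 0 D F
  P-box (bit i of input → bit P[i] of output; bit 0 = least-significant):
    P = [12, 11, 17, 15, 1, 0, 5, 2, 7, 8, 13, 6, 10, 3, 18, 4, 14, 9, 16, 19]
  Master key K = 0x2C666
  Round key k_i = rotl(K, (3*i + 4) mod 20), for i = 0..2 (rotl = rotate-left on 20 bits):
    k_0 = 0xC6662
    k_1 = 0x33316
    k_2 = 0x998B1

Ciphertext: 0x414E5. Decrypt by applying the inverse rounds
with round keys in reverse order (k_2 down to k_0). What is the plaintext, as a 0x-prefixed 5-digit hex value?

s_0 = ciphertext = 0x414E5
s_1 = InvRound(s_0, k_2) = 0x9E551
s_2 = InvRound(s_1, k_1) = 0x4254E
s_3 = InvRound(s_2, k_0) = 0x4779D

0x4779D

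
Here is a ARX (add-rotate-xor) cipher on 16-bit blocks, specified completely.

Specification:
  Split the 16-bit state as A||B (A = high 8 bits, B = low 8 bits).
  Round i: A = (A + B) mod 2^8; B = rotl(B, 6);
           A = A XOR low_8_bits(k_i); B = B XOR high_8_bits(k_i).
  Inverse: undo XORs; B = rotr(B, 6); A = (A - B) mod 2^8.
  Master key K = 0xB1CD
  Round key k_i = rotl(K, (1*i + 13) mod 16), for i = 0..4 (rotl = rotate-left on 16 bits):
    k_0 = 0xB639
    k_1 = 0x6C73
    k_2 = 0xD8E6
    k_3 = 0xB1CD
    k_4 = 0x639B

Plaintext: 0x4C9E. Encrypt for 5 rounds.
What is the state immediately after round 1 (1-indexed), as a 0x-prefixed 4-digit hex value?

0xD311

s_0 = plaintext = 0x4C9E
s_1 = Round(s_0, k_0) = 0xD311
s_2 = Round(s_1, k_1) = 0x9728
s_3 = Round(s_2, k_2) = 0x59D2
s_4 = Round(s_3, k_3) = 0xE605
s_5 = Round(s_4, k_4) = 0x7022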